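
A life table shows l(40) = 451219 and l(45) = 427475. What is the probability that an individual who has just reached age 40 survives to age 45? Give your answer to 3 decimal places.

The conditional survival probability is l(45)/l(40) = 427475/451219 = 0.947378.

0.947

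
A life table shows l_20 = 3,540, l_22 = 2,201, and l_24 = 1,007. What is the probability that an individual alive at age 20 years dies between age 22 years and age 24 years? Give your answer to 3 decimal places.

This is the probability of reaching 22 but not 24, conditional on being alive at 20: (l_22 − l_24) / l_20.
= (2,201 − 1,007) / 3,540 = 1,194 / 3,540 = 0.337288.

0.337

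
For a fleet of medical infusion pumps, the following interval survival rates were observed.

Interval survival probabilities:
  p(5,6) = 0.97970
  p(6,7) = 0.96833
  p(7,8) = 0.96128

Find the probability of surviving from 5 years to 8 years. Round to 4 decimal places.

0.9119

The overall survival probability is 0.97970 × 0.96833 × 0.96128.
= 0.911940.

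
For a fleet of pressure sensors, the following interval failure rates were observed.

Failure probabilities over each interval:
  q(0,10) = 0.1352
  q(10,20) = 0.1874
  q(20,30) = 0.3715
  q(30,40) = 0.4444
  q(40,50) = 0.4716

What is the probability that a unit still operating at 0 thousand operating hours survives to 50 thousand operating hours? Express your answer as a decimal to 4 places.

0.1297

Chaining the interval survival probabilities: (1 − 0.1352) × (1 − 0.1874) × (1 − 0.3715) × (1 − 0.4444) × (1 − 0.4716).
= 0.8648 × 0.8126 × 0.6285 × 0.5556 × 0.5284 = 0.129665.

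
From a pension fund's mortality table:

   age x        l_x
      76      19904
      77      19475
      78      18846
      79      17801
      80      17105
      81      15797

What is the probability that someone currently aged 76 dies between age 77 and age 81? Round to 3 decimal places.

We want 1|4q76 = (l_77 − l_81)/l_76.
This is the probability of reaching 77 but not 81, conditional on being alive at 76: (l_77 − l_81) / l_76.
= (19475 − 15797) / 19904 = 3678 / 19904 = 0.184787.

0.185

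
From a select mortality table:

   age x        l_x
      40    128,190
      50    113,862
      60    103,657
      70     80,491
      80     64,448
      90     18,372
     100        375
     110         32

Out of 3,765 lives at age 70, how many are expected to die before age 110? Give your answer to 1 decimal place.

3763.5

The relevant probability is 1 − 32/80,491 = 0.999602.
Expected number = 3,765 × 0.999602 = 3763.5.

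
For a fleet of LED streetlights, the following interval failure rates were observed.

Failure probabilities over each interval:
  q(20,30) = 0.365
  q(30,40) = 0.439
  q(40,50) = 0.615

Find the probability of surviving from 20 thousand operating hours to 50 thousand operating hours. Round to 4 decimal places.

0.1372

P(survive 20→50) = (1 − 0.365) × (1 − 0.439) × (1 − 0.615).
= 0.635 × 0.561 × 0.385 = 0.137150.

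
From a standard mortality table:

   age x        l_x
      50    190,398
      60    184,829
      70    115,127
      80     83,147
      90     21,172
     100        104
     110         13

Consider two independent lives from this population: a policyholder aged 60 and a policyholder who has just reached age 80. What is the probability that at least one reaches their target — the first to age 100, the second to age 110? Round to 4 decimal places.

p₁ = l_100/l_60 = 104/184,829 = 0.000563; p₂ = l_110/l_80 = 13/83,147 = 0.000156.
P(at least one) = 1 − (1−p₁)(1−p₂) = 1 − 0.999437 × 0.999844 = 0.000719.

0.0007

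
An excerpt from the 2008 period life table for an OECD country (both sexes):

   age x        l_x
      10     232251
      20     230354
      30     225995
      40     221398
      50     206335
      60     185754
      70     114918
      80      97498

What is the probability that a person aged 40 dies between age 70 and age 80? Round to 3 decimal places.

0.079

This is the probability of reaching 70 but not 80, conditional on being alive at 40: (l_70 − l_80) / l_40.
= (114918 − 97498) / 221398 = 17420 / 221398 = 0.078682.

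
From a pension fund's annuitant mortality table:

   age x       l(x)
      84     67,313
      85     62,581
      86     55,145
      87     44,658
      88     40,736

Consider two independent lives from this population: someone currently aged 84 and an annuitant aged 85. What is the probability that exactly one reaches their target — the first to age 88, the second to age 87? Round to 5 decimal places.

p₁ = l(88)/l(84) = 40,736/67,313 = 0.605173; p₂ = l(87)/l(85) = 44,658/62,581 = 0.713603.
P(exactly one) = p₁(1−p₂) + (1−p₁)p₂ = 0.173320 + 0.281750 = 0.455069.

0.45507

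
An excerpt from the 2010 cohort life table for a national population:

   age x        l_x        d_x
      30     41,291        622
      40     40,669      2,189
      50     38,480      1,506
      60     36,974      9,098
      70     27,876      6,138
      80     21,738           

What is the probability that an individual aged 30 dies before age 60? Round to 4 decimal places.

P(die before 60 | alive at 30) = 1 − l_60/l_30 = 1 − 36,974/41,291 = (4,317)/41,291 = 0.104551.

0.1046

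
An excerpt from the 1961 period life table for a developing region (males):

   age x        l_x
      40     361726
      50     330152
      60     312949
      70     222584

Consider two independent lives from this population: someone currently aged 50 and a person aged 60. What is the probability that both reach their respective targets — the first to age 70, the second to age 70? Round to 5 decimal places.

0.47951

p₁ = l_70/l_50 = 222584/330152 = 0.674186; p₂ = l_70/l_60 = 222584/312949 = 0.711247.
P(both) = p₁ × p₂ = 0.674186 × 0.711247 = 0.479513.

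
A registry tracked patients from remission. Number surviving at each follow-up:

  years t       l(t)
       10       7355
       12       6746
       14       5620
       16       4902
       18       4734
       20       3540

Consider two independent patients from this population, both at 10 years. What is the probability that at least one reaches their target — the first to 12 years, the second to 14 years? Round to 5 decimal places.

0.98047

p₁ = l(12)/l(10) = 6746/7355 = 0.917199; p₂ = l(14)/l(10) = 5620/7355 = 0.764106.
P(at least one) = 1 − (1−p₁)(1−p₂) = 1 − 0.082801 × 0.235894 = 0.980468.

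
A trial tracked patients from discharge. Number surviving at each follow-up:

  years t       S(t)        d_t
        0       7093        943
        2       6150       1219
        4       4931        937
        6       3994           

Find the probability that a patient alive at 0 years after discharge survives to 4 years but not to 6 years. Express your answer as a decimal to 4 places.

0.1321

This is the probability of reaching 4 but not 6, conditional on being alive at 0: (S(4) − S(6)) / S(0).
= (4931 − 3994) / 7093 = 937 / 7093 = 0.132102.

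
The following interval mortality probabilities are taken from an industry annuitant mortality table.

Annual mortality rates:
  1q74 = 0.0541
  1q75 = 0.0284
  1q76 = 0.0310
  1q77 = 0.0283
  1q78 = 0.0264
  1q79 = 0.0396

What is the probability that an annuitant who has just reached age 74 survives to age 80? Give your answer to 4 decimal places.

6p74 = (1 − 0.0541) × (1 − 0.0284) × (1 − 0.0310) × (1 − 0.0283) × (1 − 0.0264) × (1 − 0.0396).
= 0.9459 × 0.9716 × 0.9690 × 0.9717 × 0.9736 × 0.9604 = 0.809136.

0.8091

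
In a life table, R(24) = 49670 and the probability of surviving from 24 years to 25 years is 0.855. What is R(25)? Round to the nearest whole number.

R(25) = R(24) × p = 49670 × 0.855 = 42468.

42468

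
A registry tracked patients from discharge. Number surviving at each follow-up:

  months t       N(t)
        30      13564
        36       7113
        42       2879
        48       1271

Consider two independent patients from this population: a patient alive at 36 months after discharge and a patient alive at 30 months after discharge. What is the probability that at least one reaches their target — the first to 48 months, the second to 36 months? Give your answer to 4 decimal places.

0.6094

p₁ = N(48)/N(36) = 1271/7113 = 0.178687; p₂ = N(36)/N(30) = 7113/13564 = 0.524403.
P(at least one) = 1 − (1−p₁)(1−p₂) = 1 − 0.821313 × 0.475597 = 0.609386.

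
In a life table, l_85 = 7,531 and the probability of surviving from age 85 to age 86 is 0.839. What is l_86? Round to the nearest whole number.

l_86 = l_85 × p = 7,531 × 0.839 = 6319.

6319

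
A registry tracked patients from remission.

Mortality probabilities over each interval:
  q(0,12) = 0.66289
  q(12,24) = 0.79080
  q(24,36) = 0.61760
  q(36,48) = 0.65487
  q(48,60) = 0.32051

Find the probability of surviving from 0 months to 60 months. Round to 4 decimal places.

0.0063

Survival from 0 to 60 is the product of surviving each interval: (1 − 0.66289) × (1 − 0.79080) × (1 − 0.61760) × (1 − 0.65487) × (1 − 0.32051).
= 0.33711 × 0.20920 × 0.38240 × 0.34513 × 0.67949 = 0.006324.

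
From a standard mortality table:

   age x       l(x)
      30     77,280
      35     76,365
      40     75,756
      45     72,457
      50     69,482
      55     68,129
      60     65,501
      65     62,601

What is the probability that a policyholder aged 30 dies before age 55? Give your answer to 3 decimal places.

P(die before 55 | alive at 30) = 1 − l(55)/l(30) = 1 − 68,129/77,280 = (9,151)/77,280 = 0.118414.

0.118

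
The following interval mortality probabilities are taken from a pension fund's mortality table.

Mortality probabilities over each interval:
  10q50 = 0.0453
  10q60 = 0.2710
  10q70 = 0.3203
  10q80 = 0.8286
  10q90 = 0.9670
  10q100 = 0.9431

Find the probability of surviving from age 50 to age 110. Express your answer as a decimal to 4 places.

0.0002

The overall survival probability is (1 − 0.0453) × (1 − 0.2710) × (1 − 0.3203) × (1 − 0.8286) × (1 − 0.9670) × (1 − 0.9431).
= 0.9547 × 0.7290 × 0.6797 × 0.1714 × 0.0330 × 0.0569 = 0.000152.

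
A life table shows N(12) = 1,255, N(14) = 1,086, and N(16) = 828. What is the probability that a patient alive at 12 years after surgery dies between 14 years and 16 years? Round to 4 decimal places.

This is the probability of reaching 14 but not 16, conditional on being alive at 12: (N(14) − N(16)) / N(12).
= (1,086 − 828) / 1,255 = 258 / 1,255 = 0.205578.

0.2056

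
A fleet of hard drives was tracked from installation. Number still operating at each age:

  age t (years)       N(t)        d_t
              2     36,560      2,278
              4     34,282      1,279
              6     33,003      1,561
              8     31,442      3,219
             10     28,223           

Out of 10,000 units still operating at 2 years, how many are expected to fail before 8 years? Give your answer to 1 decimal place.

The relevant probability is 1 − 31,442/36,560 = 0.139989.
Expected number = 10,000 × 0.139989 = 1399.9.

1399.9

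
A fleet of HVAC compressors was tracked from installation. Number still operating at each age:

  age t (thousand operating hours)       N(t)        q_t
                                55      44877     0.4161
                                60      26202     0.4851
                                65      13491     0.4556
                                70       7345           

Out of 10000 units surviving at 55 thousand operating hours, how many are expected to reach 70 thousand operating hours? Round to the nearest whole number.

1637

The relevant probability is 7345/44877 = 0.163670.
Expected number = 10000 × 0.163670 = 1637.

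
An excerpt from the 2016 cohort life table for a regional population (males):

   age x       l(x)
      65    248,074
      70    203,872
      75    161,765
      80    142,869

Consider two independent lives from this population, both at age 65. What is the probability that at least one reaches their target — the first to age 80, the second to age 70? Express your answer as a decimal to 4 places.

0.9244

p₁ = l(80)/l(65) = 142,869/248,074 = 0.575913; p₂ = l(70)/l(65) = 203,872/248,074 = 0.821819.
P(at least one) = 1 − (1−p₁)(1−p₂) = 1 − 0.424087 × 0.178181 = 0.924436.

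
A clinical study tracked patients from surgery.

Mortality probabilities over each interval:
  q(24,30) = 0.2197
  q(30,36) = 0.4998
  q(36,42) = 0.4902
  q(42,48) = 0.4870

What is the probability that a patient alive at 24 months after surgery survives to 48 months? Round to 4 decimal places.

Survival from 24 to 48 is the product of surviving each interval: (1 − 0.2197) × (1 − 0.4998) × (1 − 0.4902) × (1 − 0.4870).
= 0.7803 × 0.5002 × 0.5098 × 0.5130 = 0.102076.

0.1021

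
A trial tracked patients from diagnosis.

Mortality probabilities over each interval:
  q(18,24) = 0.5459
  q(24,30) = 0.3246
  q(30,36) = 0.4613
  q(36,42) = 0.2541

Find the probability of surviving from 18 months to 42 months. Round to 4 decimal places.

0.1232

Chaining the interval survival probabilities: (1 − 0.5459) × (1 − 0.3246) × (1 − 0.4613) × (1 − 0.2541).
= 0.4541 × 0.6754 × 0.5387 × 0.7459 = 0.123237.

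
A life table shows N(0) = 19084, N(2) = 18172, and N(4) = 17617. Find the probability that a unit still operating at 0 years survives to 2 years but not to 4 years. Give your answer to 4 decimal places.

0.0291

This is the probability of reaching 2 but not 4, conditional on being operational at 0: (N(2) − N(4)) / N(0).
= (18172 − 17617) / 19084 = 555 / 19084 = 0.029082.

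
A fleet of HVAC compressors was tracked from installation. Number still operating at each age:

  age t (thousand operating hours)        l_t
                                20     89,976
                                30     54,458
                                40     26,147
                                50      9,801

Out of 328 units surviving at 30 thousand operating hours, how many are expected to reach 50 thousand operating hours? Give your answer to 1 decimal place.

The relevant probability is 9,801/54,458 = 0.179974.
Expected number = 328 × 0.179974 = 59.0.

59.0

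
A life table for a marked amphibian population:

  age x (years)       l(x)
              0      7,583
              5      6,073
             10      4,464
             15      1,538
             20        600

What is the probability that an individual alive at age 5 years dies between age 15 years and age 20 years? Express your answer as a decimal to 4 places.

This is the probability of reaching 15 but not 20, conditional on being alive at 5: (l(15) − l(20)) / l(5).
= (1,538 − 600) / 6,073 = 938 / 6,073 = 0.154454.

0.1545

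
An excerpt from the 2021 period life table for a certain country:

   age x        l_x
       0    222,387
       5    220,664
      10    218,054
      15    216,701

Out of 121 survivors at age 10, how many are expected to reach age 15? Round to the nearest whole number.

120

The relevant probability is 216,701/218,054 = 0.993795.
Expected number = 121 × 0.993795 = 120.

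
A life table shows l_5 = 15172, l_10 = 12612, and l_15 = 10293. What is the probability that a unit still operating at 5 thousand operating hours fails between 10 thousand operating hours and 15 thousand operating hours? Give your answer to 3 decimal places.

This is the probability of reaching 10 but not 15, conditional on being operational at 5: (l_10 − l_15) / l_5.
= (12612 − 10293) / 15172 = 2319 / 15172 = 0.152847.

0.153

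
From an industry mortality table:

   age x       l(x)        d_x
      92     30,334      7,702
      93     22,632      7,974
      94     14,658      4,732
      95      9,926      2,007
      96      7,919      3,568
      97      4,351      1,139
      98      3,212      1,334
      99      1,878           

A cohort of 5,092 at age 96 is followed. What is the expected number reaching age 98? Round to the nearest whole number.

2065

The relevant probability is 3,212/7,919 = 0.405607.
Expected number = 5,092 × 0.405607 = 2065.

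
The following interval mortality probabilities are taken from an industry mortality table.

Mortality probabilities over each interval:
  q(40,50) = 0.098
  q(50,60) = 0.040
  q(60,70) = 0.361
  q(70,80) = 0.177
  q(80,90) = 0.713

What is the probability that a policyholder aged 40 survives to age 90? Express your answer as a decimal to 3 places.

0.131

Chaining the interval survival probabilities: (1 − 0.098) × (1 − 0.040) × (1 − 0.361) × (1 − 0.177) × (1 − 0.713).
= 0.902 × 0.960 × 0.639 × 0.823 × 0.287 = 0.130695.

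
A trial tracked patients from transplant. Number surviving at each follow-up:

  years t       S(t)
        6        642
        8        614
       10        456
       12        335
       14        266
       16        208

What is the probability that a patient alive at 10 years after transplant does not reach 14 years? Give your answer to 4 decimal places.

P(die before 14 | alive at 10) = 1 − S(14)/S(10) = 1 − 266/456 = (190)/456 = 0.416667.

0.4167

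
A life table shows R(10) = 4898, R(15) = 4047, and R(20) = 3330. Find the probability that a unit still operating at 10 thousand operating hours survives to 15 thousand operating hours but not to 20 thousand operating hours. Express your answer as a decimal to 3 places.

0.146

This is the probability of reaching 15 but not 20, conditional on being operational at 10: (R(15) − R(20)) / R(10).
= (4047 − 3330) / 4898 = 717 / 4898 = 0.146386.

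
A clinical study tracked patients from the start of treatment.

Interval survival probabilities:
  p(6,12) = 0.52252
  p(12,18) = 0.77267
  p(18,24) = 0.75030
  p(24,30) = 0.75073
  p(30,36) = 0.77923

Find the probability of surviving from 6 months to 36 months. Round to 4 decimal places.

0.1772

Survival from 6 to 36 is the product of surviving each interval: 0.52252 × 0.77267 × 0.75030 × 0.75073 × 0.77923.
= 0.177207.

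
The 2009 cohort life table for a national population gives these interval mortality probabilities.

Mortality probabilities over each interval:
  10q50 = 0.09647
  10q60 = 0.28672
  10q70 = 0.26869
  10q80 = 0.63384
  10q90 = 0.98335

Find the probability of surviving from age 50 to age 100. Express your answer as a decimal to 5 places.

Chaining the interval survival probabilities: (1 − 0.09647) × (1 − 0.28672) × (1 − 0.26869) × (1 − 0.63384) × (1 − 0.98335).
= 0.90353 × 0.71328 × 0.73131 × 0.36616 × 0.01665 = 0.002873.

0.00287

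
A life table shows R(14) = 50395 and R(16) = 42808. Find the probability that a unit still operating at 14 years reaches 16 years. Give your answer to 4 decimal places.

0.8494

The conditional survival probability is R(16)/R(14) = 42808/50395 = 0.849449.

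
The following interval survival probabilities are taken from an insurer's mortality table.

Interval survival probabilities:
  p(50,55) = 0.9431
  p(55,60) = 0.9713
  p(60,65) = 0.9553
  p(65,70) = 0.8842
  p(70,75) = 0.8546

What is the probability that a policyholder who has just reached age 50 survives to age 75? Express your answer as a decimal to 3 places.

P(survive 50→75) = 0.9431 × 0.9713 × 0.9553 × 0.8842 × 0.8546.
= 0.661248.

0.661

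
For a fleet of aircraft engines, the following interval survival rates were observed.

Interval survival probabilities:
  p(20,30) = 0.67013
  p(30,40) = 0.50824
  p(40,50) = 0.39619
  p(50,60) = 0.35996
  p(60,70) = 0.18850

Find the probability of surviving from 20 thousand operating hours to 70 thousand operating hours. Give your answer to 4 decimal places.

0.0092

Survival from 20 to 70 is the product of surviving each interval: 0.67013 × 0.50824 × 0.39619 × 0.35996 × 0.18850.
= 0.009156.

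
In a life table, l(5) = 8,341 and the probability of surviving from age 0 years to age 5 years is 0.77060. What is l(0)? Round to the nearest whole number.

10824

l(0) = l(5) / p = 8,341 / 0.77060 = 10824.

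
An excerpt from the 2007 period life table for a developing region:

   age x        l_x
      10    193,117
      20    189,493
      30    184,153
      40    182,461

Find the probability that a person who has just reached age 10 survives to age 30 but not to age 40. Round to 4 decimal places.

0.0088

We want 20|10q10 = (l_30 − l_40)/l_10.
This is the probability of reaching 30 but not 40, conditional on being alive at 10: (l_30 − l_40) / l_10.
= (184,153 − 182,461) / 193,117 = 1,692 / 193,117 = 0.008762.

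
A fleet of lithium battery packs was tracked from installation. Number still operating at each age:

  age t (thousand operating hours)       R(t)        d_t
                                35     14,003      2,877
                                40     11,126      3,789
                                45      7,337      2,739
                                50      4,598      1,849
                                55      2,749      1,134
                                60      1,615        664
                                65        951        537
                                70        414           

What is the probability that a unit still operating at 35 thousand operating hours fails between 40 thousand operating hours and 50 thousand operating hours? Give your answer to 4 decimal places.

0.4662

This is the probability of reaching 40 but not 50, conditional on being operational at 35: (R(40) − R(50)) / R(35).
= (11,126 − 4,598) / 14,003 = 6,528 / 14,003 = 0.466186.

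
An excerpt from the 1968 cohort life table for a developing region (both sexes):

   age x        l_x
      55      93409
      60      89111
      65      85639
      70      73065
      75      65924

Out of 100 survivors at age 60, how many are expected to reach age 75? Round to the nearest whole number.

74

The relevant probability is 65924/89111 = 0.739796.
Expected number = 100 × 0.739796 = 74.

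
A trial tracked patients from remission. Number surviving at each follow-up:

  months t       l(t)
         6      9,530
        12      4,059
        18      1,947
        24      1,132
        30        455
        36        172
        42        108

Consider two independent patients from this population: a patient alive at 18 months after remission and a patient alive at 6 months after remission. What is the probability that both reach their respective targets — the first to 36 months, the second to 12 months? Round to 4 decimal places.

p₁ = l(36)/l(18) = 172/1,947 = 0.088341; p₂ = l(12)/l(6) = 4,059/9,530 = 0.425918.
P(both) = p₁ × p₂ = 0.088341 × 0.425918 = 0.037626.

0.0376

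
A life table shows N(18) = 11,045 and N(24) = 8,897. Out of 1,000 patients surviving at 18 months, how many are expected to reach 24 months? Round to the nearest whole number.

The relevant probability is 8,897/11,045 = 0.805523.
Expected number = 1,000 × 0.805523 = 806.

806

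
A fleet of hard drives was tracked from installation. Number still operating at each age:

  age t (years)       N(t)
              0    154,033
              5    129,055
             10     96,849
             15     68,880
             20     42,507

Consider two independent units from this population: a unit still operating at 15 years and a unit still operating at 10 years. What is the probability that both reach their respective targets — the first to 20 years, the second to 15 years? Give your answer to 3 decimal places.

0.439

p₁ = N(20)/N(15) = 42,507/68,880 = 0.617117; p₂ = N(15)/N(10) = 68,880/96,849 = 0.711210.
P(both) = p₁ × p₂ = 0.617117 × 0.711210 = 0.438900.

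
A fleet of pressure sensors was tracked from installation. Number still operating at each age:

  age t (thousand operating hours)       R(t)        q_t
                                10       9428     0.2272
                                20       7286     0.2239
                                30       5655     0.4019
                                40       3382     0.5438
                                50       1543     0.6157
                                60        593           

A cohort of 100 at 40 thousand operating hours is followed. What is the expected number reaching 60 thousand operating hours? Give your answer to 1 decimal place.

17.5

The relevant probability is 593/3382 = 0.175340.
Expected number = 100 × 0.175340 = 17.5.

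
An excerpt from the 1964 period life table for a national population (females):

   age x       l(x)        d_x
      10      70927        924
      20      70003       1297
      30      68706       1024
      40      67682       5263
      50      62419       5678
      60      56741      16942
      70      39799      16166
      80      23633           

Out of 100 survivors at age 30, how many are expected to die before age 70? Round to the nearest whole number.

The relevant probability is 1 − 39799/68706 = 0.420735.
Expected number = 100 × 0.420735 = 42.

42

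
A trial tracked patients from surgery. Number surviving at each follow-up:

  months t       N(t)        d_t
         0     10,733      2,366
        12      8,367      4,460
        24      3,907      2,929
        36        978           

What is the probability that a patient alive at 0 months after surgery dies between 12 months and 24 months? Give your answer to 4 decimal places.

This is the probability of reaching 12 but not 24, conditional on being alive at 0: (N(12) − N(24)) / N(0).
= (8,367 − 3,907) / 10,733 = 4,460 / 10,733 = 0.415541.

0.4155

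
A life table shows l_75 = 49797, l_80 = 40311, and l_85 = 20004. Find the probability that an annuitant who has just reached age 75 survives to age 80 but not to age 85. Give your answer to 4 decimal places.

0.4078

This is the probability of reaching 80 but not 85, conditional on being alive at 75: (l_80 − l_85) / l_75.
= (40311 − 20004) / 49797 = 20307 / 49797 = 0.407796.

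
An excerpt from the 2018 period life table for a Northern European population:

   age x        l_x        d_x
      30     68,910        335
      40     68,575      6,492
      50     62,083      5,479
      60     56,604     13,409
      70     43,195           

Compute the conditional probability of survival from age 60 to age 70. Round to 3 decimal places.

We want 10p60 = l_70/l_60.
The conditional survival probability is l_70/l_60 = 43,195/56,604 = 0.763109.

0.763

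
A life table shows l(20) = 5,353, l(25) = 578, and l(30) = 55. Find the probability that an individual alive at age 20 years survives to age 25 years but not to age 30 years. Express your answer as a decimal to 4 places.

This is the probability of reaching 25 but not 30, conditional on being alive at 20: (l(25) − l(30)) / l(20).
= (578 − 55) / 5,353 = 523 / 5,353 = 0.097702.

0.0977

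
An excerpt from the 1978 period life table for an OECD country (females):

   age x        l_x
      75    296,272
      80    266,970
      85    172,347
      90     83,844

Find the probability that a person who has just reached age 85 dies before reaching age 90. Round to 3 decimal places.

0.514

P(die before 90 | alive at 85) = 1 − l_90/l_85 = 1 − 83,844/172,347 = (88,503)/172,347 = 0.513516.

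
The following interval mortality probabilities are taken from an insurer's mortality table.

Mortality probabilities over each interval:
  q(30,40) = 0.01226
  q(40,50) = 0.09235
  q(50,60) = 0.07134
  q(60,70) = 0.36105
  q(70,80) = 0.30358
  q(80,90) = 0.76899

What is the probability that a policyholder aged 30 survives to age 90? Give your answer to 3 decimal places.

0.086

The overall survival probability is (1 − 0.01226) × (1 − 0.09235) × (1 − 0.07134) × (1 − 0.36105) × (1 − 0.30358) × (1 − 0.76899).
= 0.98774 × 0.90765 × 0.92866 × 0.63895 × 0.69642 × 0.23101 = 0.085583.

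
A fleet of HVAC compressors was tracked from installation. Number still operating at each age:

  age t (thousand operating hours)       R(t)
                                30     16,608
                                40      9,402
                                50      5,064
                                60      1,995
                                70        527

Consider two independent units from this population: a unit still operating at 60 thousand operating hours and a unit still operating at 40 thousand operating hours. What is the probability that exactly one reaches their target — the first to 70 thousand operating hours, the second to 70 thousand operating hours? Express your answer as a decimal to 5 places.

0.29060

p₁ = R(70)/R(60) = 527/1,995 = 0.264160; p₂ = R(70)/R(40) = 527/9,402 = 0.056052.
P(exactly one) = p₁(1−p₂) + (1−p₁)p₂ = 0.249353 + 0.041245 = 0.290599.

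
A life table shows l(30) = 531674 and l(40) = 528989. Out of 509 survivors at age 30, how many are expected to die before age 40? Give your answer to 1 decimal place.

2.6

The relevant probability is 1 − 528989/531674 = 0.005050.
Expected number = 509 × 0.005050 = 2.6.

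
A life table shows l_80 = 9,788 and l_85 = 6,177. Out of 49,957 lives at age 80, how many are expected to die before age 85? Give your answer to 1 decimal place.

18430.2

The relevant probability is 1 − 6,177/9,788 = 0.368921.
Expected number = 49,957 × 0.368921 = 18430.2.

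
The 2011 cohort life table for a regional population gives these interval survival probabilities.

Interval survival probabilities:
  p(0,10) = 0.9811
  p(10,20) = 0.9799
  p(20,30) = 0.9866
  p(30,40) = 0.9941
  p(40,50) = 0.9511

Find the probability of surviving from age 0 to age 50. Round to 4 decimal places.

0.8968

The overall survival probability is 0.9811 × 0.9799 × 0.9866 × 0.9941 × 0.9511.
= 0.896793.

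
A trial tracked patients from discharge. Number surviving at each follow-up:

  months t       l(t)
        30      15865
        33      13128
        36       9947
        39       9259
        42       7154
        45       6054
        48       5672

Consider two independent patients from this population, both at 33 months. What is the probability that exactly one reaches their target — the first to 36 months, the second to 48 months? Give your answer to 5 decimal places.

0.53502

p₁ = l(36)/l(33) = 9947/13128 = 0.757693; p₂ = l(48)/l(33) = 5672/13128 = 0.432054.
P(exactly one) = p₁(1−p₂) + (1−p₁)p₂ = 0.430329 + 0.104690 = 0.535018.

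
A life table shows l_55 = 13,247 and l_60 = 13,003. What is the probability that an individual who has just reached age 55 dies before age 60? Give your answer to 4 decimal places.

P(die before 60 | alive at 55) = 1 − l_60/l_55 = 1 − 13,003/13,247 = (244)/13,247 = 0.018419.

0.0184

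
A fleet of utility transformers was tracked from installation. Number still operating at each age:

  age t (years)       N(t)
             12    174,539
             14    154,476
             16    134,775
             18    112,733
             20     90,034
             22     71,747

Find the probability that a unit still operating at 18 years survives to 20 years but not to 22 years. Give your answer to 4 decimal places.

This is the probability of reaching 20 but not 22, conditional on being operational at 18: (N(20) − N(22)) / N(18).
= (90,034 − 71,747) / 112,733 = 18,287 / 112,733 = 0.162215.

0.1622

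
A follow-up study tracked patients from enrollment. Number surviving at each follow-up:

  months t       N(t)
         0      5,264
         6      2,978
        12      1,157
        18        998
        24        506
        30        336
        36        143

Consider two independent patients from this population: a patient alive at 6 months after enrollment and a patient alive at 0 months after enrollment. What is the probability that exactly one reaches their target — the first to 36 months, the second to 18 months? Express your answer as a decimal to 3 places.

p₁ = N(36)/N(6) = 143/2,978 = 0.048019; p₂ = N(18)/N(0) = 998/5,264 = 0.189590.
P(exactly one) = p₁(1−p₂) + (1−p₁)p₂ = 0.038915 + 0.180486 = 0.219401.

0.219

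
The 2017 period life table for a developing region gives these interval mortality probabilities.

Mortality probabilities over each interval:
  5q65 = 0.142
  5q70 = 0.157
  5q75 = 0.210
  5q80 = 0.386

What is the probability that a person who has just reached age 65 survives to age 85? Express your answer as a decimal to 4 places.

0.3508

20p65 = (1 − 0.142) × (1 − 0.157) × (1 − 0.210) × (1 − 0.386).
= 0.858 × 0.843 × 0.790 × 0.614 = 0.350841.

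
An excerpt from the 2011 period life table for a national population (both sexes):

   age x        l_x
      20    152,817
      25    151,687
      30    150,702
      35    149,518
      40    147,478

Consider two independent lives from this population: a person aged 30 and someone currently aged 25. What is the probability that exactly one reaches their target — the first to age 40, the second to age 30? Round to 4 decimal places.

p₁ = l_40/l_30 = 147,478/150,702 = 0.978607; p₂ = l_30/l_25 = 150,702/151,687 = 0.993506.
P(exactly one) = p₁(1−p₂) + (1−p₁)p₂ = 0.006355 + 0.021254 = 0.027609.

0.0276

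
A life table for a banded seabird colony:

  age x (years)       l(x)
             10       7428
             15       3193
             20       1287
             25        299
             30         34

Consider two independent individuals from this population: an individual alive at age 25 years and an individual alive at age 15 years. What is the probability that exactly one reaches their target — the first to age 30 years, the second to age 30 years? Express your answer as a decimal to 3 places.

0.122

p₁ = l(30)/l(25) = 34/299 = 0.113712; p₂ = l(30)/l(15) = 34/3193 = 0.010648.
P(exactly one) = p₁(1−p₂) + (1−p₁)p₂ = 0.112501 + 0.009437 = 0.121938.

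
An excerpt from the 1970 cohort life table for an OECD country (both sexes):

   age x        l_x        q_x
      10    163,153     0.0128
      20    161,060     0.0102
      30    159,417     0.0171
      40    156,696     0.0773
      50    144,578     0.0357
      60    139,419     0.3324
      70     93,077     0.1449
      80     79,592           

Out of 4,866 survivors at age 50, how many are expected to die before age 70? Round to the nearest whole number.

1733

The relevant probability is 1 − 93,077/144,578 = 0.356216.
Expected number = 4,866 × 0.356216 = 1733.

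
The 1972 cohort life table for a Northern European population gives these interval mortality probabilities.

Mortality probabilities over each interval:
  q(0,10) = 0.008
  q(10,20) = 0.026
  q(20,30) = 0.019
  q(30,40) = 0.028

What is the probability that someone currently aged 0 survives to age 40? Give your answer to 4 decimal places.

P(survive 0→40) = (1 − 0.008) × (1 − 0.026) × (1 − 0.019) × (1 − 0.028).
= 0.992 × 0.974 × 0.981 × 0.972 = 0.921310.

0.9213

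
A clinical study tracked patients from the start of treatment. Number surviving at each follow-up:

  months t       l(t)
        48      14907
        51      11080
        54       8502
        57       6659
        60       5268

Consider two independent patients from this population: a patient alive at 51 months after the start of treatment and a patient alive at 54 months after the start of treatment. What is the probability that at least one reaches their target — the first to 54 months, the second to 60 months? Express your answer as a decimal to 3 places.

p₁ = l(54)/l(51) = 8502/11080 = 0.767329; p₂ = l(60)/l(54) = 5268/8502 = 0.619619.
P(at least one) = 1 − (1−p₁)(1−p₂) = 1 − 0.232671 × 0.380381 = 0.911496.

0.911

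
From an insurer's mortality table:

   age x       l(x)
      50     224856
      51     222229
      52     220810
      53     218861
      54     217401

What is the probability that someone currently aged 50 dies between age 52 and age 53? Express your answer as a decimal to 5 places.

0.00867

This is the probability of reaching 52 but not 53, conditional on being alive at 50: (l(52) − l(53)) / l(50).
= (220810 − 218861) / 224856 = 1949 / 224856 = 0.008668.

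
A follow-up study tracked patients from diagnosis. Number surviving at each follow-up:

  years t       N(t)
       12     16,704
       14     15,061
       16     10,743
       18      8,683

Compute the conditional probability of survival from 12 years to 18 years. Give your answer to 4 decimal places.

0.5198

The conditional survival probability is N(18)/N(12) = 8,683/16,704 = 0.519816.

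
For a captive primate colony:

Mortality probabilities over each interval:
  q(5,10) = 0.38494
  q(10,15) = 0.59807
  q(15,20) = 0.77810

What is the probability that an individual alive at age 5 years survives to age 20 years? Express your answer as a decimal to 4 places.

The overall survival probability is (1 − 0.38494) × (1 − 0.59807) × (1 − 0.77810).
= 0.61506 × 0.40193 × 0.22190 = 0.054856.

0.0549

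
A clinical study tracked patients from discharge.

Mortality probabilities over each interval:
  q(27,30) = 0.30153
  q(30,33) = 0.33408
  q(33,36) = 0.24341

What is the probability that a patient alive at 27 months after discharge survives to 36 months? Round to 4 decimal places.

0.3519

P(survive 27→36) = (1 − 0.30153) × (1 − 0.33408) × (1 − 0.24341).
= 0.69847 × 0.66592 × 0.75659 = 0.351909.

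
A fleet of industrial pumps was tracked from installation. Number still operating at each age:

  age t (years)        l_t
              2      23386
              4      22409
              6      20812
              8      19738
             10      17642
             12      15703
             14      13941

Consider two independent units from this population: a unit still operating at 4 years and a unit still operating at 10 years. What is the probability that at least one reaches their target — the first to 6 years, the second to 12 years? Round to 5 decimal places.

p₁ = l_6/l_4 = 20812/22409 = 0.928734; p₂ = l_12/l_10 = 15703/17642 = 0.890092.
P(at least one) = 1 − (1−p₁)(1−p₂) = 1 − 0.071266 × 0.109908 = 0.992167.

0.99217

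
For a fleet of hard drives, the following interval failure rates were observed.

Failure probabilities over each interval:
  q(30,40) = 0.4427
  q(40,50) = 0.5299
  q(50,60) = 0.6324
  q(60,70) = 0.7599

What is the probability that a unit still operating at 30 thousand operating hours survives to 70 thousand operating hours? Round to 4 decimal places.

0.0231

P(survive 30→70) = (1 − 0.4427) × (1 − 0.5299) × (1 − 0.6324) × (1 − 0.7599).
= 0.5573 × 0.4701 × 0.3676 × 0.2401 = 0.023123.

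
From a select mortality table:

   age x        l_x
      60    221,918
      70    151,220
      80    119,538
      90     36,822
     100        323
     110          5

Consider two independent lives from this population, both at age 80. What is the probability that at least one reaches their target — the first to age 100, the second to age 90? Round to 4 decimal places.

0.3099

p₁ = l_100/l_80 = 323/119,538 = 0.002702; p₂ = l_90/l_80 = 36,822/119,538 = 0.308036.
P(at least one) = 1 − (1−p₁)(1−p₂) = 1 − 0.997298 × 0.691964 = 0.309906.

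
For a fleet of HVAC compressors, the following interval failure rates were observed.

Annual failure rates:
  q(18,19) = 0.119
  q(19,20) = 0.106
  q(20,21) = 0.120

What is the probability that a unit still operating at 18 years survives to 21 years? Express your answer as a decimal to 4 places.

Survival from 18 to 21 is the product of surviving each interval: (1 − 0.119) × (1 − 0.106) × (1 − 0.120).
= 0.881 × 0.894 × 0.880 = 0.693100.

0.6931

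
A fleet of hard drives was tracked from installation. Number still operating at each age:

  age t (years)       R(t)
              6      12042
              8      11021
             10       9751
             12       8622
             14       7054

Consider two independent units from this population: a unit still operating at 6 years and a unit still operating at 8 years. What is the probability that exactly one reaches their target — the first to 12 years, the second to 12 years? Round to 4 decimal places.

p₁ = R(12)/R(6) = 8622/12042 = 0.715994; p₂ = R(12)/R(8) = 8622/11021 = 0.782325.
P(exactly one) = p₁(1−p₂) + (1−p₁)p₂ = 0.155854 + 0.222185 = 0.378039.

0.3780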